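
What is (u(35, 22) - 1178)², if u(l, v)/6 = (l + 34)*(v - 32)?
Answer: 28281124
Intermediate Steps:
u(l, v) = 6*(-32 + v)*(34 + l) (u(l, v) = 6*((l + 34)*(v - 32)) = 6*((34 + l)*(-32 + v)) = 6*((-32 + v)*(34 + l)) = 6*(-32 + v)*(34 + l))
(u(35, 22) - 1178)² = ((-6528 - 192*35 + 204*22 + 6*35*22) - 1178)² = ((-6528 - 6720 + 4488 + 4620) - 1178)² = (-4140 - 1178)² = (-5318)² = 28281124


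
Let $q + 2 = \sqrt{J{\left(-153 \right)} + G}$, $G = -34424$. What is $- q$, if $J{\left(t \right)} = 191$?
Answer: $2 - i \sqrt{34233} \approx 2.0 - 185.02 i$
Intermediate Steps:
$q = -2 + i \sqrt{34233}$ ($q = -2 + \sqrt{191 - 34424} = -2 + \sqrt{-34233} = -2 + i \sqrt{34233} \approx -2.0 + 185.02 i$)
$- q = - (-2 + i \sqrt{34233}) = 2 - i \sqrt{34233}$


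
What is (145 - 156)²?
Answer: 121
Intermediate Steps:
(145 - 156)² = (-11)² = 121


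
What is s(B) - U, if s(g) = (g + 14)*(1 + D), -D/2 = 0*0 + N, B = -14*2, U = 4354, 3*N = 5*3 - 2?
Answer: -12740/3 ≈ -4246.7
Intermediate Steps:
N = 13/3 (N = (5*3 - 2)/3 = (15 - 2)/3 = (⅓)*13 = 13/3 ≈ 4.3333)
B = -28
D = -26/3 (D = -2*(0*0 + 13/3) = -2*(0 + 13/3) = -2*13/3 = -26/3 ≈ -8.6667)
s(g) = -322/3 - 23*g/3 (s(g) = (g + 14)*(1 - 26/3) = (14 + g)*(-23/3) = -322/3 - 23*g/3)
s(B) - U = (-322/3 - 23/3*(-28)) - 1*4354 = (-322/3 + 644/3) - 4354 = 322/3 - 4354 = -12740/3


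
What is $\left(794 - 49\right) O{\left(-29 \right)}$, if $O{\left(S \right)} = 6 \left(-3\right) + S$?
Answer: $-35015$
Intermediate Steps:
$O{\left(S \right)} = -18 + S$
$\left(794 - 49\right) O{\left(-29 \right)} = \left(794 - 49\right) \left(-18 - 29\right) = 745 \left(-47\right) = -35015$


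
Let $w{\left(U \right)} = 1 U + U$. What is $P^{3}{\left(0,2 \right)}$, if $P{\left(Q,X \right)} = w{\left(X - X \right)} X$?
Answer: $0$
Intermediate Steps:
$w{\left(U \right)} = 2 U$ ($w{\left(U \right)} = U + U = 2 U$)
$P{\left(Q,X \right)} = 0$ ($P{\left(Q,X \right)} = 2 \left(X - X\right) X = 2 \cdot 0 X = 0 X = 0$)
$P^{3}{\left(0,2 \right)} = 0^{3} = 0$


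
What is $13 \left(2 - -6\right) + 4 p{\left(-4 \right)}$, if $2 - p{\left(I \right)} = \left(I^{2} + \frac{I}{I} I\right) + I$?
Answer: $80$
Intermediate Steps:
$p{\left(I \right)} = 2 - I^{2} - 2 I$ ($p{\left(I \right)} = 2 - \left(\left(I^{2} + \frac{I}{I} I\right) + I\right) = 2 - \left(\left(I^{2} + 1 I\right) + I\right) = 2 - \left(\left(I^{2} + I\right) + I\right) = 2 - \left(\left(I + I^{2}\right) + I\right) = 2 - \left(I^{2} + 2 I\right) = 2 - I^{2} - 2 I$)
$13 \left(2 - -6\right) + 4 p{\left(-4 \right)} = 13 \left(2 - -6\right) + 4 \left(2 - \left(-4\right)^{2} - -8\right) = 13 \left(2 + 6\right) + 4 \left(2 - 16 + 8\right) = 13 \cdot 8 + 4 \left(2 - 16 + 8\right) = 104 + 4 \left(-6\right) = 104 - 24 = 80$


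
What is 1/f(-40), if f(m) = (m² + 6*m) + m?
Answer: 1/1320 ≈ 0.00075758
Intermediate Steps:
f(m) = m² + 7*m
1/f(-40) = 1/(-40*(7 - 40)) = 1/(-40*(-33)) = 1/1320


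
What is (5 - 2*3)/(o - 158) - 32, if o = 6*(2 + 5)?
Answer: -3711/116 ≈ -31.991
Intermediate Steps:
o = 42 (o = 6*7 = 42)
(5 - 2*3)/(o - 158) - 32 = (5 - 2*3)/(42 - 158) - 32 = (5 - 6)/(-116) - 32 = -1*(-1/116) - 32 = 1/116 - 32 = -3711/116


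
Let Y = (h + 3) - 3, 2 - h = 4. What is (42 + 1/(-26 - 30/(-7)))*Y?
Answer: -6377/76 ≈ -83.908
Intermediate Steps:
h = -2 (h = 2 - 1*4 = 2 - 4 = -2)
Y = -2 (Y = (-2 + 3) - 3 = 1 - 3 = -2)
(42 + 1/(-26 - 30/(-7)))*Y = (42 + 1/(-26 - 30/(-7)))*(-2) = (42 + 1/(-26 - 30*(-1/7)))*(-2) = (42 + 1/(-26 + 30/7))*(-2) = (42 + 1/(-152/7))*(-2) = (42 - 7/152)*(-2) = (6377/152)*(-2) = -6377/76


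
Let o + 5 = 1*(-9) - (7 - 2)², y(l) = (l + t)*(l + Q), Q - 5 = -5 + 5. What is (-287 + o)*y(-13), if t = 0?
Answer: -33904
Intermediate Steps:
Q = 5 (Q = 5 + (-5 + 5) = 5 + 0 = 5)
y(l) = l*(5 + l) (y(l) = (l + 0)*(l + 5) = l*(5 + l))
o = -39 (o = -5 + (1*(-9) - (7 - 2)²) = -5 + (-9 - 1*5²) = -5 + (-9 - 1*25) = -5 + (-9 - 25) = -5 - 34 = -39)
(-287 + o)*y(-13) = (-287 - 39)*(-13*(5 - 13)) = -(-4238)*(-8) = -326*104 = -33904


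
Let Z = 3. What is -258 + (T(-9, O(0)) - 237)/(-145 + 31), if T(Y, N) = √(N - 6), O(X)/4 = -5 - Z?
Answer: -9725/38 - I*√38/114 ≈ -255.92 - 0.054074*I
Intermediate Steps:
O(X) = -32 (O(X) = 4*(-5 - 1*3) = 4*(-5 - 3) = 4*(-8) = -32)
T(Y, N) = √(-6 + N)
-258 + (T(-9, O(0)) - 237)/(-145 + 31) = -258 + (√(-6 - 32) - 237)/(-145 + 31) = -258 + (√(-38) - 237)/(-114) = -258 + (I*√38 - 237)*(-1/114) = -258 + (-237 + I*√38)*(-1/114) = -258 + (79/38 - I*√38/114) = -9725/38 - I*√38/114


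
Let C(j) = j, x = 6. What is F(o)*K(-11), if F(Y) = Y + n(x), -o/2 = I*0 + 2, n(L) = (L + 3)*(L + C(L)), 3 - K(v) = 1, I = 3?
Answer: 208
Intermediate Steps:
K(v) = 2 (K(v) = 3 - 1*1 = 3 - 1 = 2)
n(L) = 2*L*(3 + L) (n(L) = (L + 3)*(L + L) = (3 + L)*(2*L) = 2*L*(3 + L))
o = -4 (o = -2*(3*0 + 2) = -2*(0 + 2) = -2*2 = -4)
F(Y) = 108 + Y (F(Y) = Y + 2*6*(3 + 6) = Y + 2*6*9 = Y + 108 = 108 + Y)
F(o)*K(-11) = (108 - 4)*2 = 104*2 = 208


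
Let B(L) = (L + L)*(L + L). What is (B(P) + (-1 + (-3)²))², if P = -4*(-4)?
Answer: 1065024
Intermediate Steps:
P = 16
B(L) = 4*L² (B(L) = (2*L)*(2*L) = 4*L²)
(B(P) + (-1 + (-3)²))² = (4*16² + (-1 + (-3)²))² = (4*256 + (-1 + 9))² = (1024 + 8)² = 1032² = 1065024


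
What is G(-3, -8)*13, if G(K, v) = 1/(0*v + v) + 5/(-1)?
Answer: -533/8 ≈ -66.625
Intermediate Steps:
G(K, v) = -5 + 1/v (G(K, v) = 1/(0 + v) + 5*(-1) = 1/v - 5 = -5 + 1/v)
G(-3, -8)*13 = (-5 + 1/(-8))*13 = (-5 - ⅛)*13 = -41/8*13 = -533/8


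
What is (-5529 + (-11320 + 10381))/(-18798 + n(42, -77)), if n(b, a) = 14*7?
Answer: 147/425 ≈ 0.34588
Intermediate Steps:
n(b, a) = 98
(-5529 + (-11320 + 10381))/(-18798 + n(42, -77)) = (-5529 + (-11320 + 10381))/(-18798 + 98) = (-5529 - 939)/(-18700) = -6468*(-1/18700) = 147/425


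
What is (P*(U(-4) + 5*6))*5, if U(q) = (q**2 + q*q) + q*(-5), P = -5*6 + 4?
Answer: -10660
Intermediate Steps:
P = -26 (P = -30 + 4 = -26)
U(q) = -5*q + 2*q**2 (U(q) = (q**2 + q**2) - 5*q = 2*q**2 - 5*q = -5*q + 2*q**2)
(P*(U(-4) + 5*6))*5 = -26*(-4*(-5 + 2*(-4)) + 5*6)*5 = -26*(-4*(-5 - 8) + 30)*5 = -26*(-4*(-13) + 30)*5 = -26*(52 + 30)*5 = -26*82*5 = -2132*5 = -10660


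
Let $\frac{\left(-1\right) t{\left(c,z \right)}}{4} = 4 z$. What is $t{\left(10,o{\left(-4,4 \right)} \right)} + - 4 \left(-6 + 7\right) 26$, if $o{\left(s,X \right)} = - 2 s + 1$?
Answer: $-248$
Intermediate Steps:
$o{\left(s,X \right)} = 1 - 2 s$
$t{\left(c,z \right)} = - 16 z$ ($t{\left(c,z \right)} = - 4 \cdot 4 z = - 16 z$)
$t{\left(10,o{\left(-4,4 \right)} \right)} + - 4 \left(-6 + 7\right) 26 = - 16 \left(1 - -8\right) + - 4 \left(-6 + 7\right) 26 = - 16 \left(1 + 8\right) + \left(-4\right) 1 \cdot 26 = \left(-16\right) 9 - 104 = -144 - 104 = -248$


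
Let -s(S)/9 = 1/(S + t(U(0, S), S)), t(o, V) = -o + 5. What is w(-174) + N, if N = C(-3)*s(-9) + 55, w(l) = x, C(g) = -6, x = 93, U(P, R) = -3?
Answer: 94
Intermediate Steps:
t(o, V) = 5 - o
w(l) = 93
s(S) = -9/(8 + S) (s(S) = -9/(S + (5 - 1*(-3))) = -9/(S + (5 + 3)) = -9/(S + 8) = -9/(8 + S))
N = 1 (N = -(-54)/(8 - 9) + 55 = -(-54)/(-1) + 55 = -(-54)*(-1) + 55 = -6*9 + 55 = -54 + 55 = 1)
w(-174) + N = 93 + 1 = 94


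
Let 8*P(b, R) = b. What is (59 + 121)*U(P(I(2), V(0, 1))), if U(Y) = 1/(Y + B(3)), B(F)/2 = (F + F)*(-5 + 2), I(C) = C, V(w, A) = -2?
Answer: -720/143 ≈ -5.0350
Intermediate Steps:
P(b, R) = b/8
B(F) = -12*F (B(F) = 2*((F + F)*(-5 + 2)) = 2*((2*F)*(-3)) = 2*(-6*F) = -12*F)
U(Y) = 1/(-36 + Y) (U(Y) = 1/(Y - 12*3) = 1/(Y - 36) = 1/(-36 + Y))
(59 + 121)*U(P(I(2), V(0, 1))) = (59 + 121)/(-36 + (⅛)*2) = 180/(-36 + ¼) = 180/(-143/4) = 180*(-4/143) = -720/143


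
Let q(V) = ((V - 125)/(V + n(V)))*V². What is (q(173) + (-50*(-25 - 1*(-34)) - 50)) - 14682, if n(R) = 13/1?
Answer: -231210/31 ≈ -7458.4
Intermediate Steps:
n(R) = 13 (n(R) = 13*1 = 13)
q(V) = V²*(-125 + V)/(13 + V) (q(V) = ((V - 125)/(V + 13))*V² = ((-125 + V)/(13 + V))*V² = V²*(-125 + V)/(13 + V))
(q(173) + (-50*(-25 - 1*(-34)) - 50)) - 14682 = (173²*(-125 + 173)/(13 + 173) + (-50*(-25 - 1*(-34)) - 50)) - 14682 = (29929*48/186 + (-50*(-25 + 34) - 50)) - 14682 = (29929*(1/186)*48 + (-50*9 - 50)) - 14682 = (239432/31 + (-450 - 50)) - 14682 = (239432/31 - 500) - 14682 = 223932/31 - 14682 = -231210/31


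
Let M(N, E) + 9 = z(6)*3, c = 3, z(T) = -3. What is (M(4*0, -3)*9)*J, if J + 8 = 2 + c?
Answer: 486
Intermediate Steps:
J = -3 (J = -8 + (2 + 3) = -8 + 5 = -3)
M(N, E) = -18 (M(N, E) = -9 - 3*3 = -9 - 9 = -18)
(M(4*0, -3)*9)*J = -18*9*(-3) = -162*(-3) = 486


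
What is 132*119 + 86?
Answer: 15794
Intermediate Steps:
132*119 + 86 = 15708 + 86 = 15794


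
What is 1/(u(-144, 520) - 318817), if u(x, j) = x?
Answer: -1/318961 ≈ -3.1352e-6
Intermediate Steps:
1/(u(-144, 520) - 318817) = 1/(-144 - 318817) = 1/(-318961) = -1/318961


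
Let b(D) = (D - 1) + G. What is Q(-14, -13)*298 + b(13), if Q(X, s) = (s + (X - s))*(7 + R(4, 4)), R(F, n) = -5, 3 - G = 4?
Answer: -8333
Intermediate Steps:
G = -1 (G = 3 - 1*4 = 3 - 4 = -1)
b(D) = -2 + D (b(D) = (D - 1) - 1 = (-1 + D) - 1 = -2 + D)
Q(X, s) = 2*X (Q(X, s) = (s + (X - s))*(7 - 5) = X*2 = 2*X)
Q(-14, -13)*298 + b(13) = (2*(-14))*298 + (-2 + 13) = -28*298 + 11 = -8344 + 11 = -8333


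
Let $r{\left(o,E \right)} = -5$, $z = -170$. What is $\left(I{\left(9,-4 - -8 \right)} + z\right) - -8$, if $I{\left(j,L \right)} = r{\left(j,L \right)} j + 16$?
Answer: $-191$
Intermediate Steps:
$I{\left(j,L \right)} = 16 - 5 j$ ($I{\left(j,L \right)} = - 5 j + 16 = 16 - 5 j$)
$\left(I{\left(9,-4 - -8 \right)} + z\right) - -8 = \left(\left(16 - 45\right) - 170\right) - -8 = \left(\left(16 - 45\right) - 170\right) + \left(-3 + 11\right) = \left(-29 - 170\right) + 8 = -199 + 8 = -191$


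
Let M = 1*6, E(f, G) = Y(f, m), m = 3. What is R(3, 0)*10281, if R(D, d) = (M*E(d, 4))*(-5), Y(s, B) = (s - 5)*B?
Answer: 4626450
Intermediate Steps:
Y(s, B) = B*(-5 + s) (Y(s, B) = (-5 + s)*B = B*(-5 + s))
E(f, G) = -15 + 3*f (E(f, G) = 3*(-5 + f) = -15 + 3*f)
M = 6
R(D, d) = 450 - 90*d (R(D, d) = (6*(-15 + 3*d))*(-5) = (-90 + 18*d)*(-5) = 450 - 90*d)
R(3, 0)*10281 = (450 - 90*0)*10281 = (450 + 0)*10281 = 450*10281 = 4626450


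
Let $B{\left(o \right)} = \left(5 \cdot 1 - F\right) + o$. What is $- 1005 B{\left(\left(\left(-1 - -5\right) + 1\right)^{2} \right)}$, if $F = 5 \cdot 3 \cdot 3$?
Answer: $15075$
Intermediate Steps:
$F = 45$ ($F = 15 \cdot 3 = 45$)
$B{\left(o \right)} = -40 + o$ ($B{\left(o \right)} = \left(5 \cdot 1 - 45\right) + o = \left(5 - 45\right) + o = -40 + o$)
$- 1005 B{\left(\left(\left(-1 - -5\right) + 1\right)^{2} \right)} = - 1005 \left(-40 + \left(\left(-1 - -5\right) + 1\right)^{2}\right) = - 1005 \left(-40 + \left(\left(-1 + 5\right) + 1\right)^{2}\right) = - 1005 \left(-40 + \left(4 + 1\right)^{2}\right) = - 1005 \left(-40 + 5^{2}\right) = - 1005 \left(-40 + 25\right) = \left(-1005\right) \left(-15\right) = 15075$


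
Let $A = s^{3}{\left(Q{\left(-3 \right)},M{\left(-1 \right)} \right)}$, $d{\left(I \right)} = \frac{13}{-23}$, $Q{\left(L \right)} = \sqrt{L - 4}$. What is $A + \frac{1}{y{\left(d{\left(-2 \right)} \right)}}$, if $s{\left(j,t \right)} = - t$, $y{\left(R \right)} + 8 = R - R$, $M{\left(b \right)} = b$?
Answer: $\frac{7}{8} \approx 0.875$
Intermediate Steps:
$Q{\left(L \right)} = \sqrt{-4 + L}$
$d{\left(I \right)} = - \frac{13}{23}$ ($d{\left(I \right)} = 13 \left(- \frac{1}{23}\right) = - \frac{13}{23}$)
$y{\left(R \right)} = -8$ ($y{\left(R \right)} = -8 + \left(R - R\right) = -8 + 0 = -8$)
$A = 1$ ($A = \left(\left(-1\right) \left(-1\right)\right)^{3} = 1^{3} = 1$)
$A + \frac{1}{y{\left(d{\left(-2 \right)} \right)}} = 1 + \frac{1}{-8} = 1 - \frac{1}{8} = \frac{7}{8}$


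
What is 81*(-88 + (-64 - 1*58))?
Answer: -17010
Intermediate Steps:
81*(-88 + (-64 - 1*58)) = 81*(-88 + (-64 - 58)) = 81*(-88 - 122) = 81*(-210) = -17010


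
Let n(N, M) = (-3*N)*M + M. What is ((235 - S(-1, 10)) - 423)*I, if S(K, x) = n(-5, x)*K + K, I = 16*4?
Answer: -1728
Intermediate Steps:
I = 64
n(N, M) = M - 3*M*N (n(N, M) = -3*M*N + M = M - 3*M*N)
S(K, x) = K + 16*K*x (S(K, x) = (x*(1 - 3*(-5)))*K + K = (x*(1 + 15))*K + K = (x*16)*K + K = (16*x)*K + K = 16*K*x + K = K + 16*K*x)
((235 - S(-1, 10)) - 423)*I = ((235 - (-1)*(1 + 16*10)) - 423)*64 = ((235 - (-1)*(1 + 160)) - 423)*64 = ((235 - (-1)*161) - 423)*64 = ((235 - 1*(-161)) - 423)*64 = ((235 + 161) - 423)*64 = (396 - 423)*64 = -27*64 = -1728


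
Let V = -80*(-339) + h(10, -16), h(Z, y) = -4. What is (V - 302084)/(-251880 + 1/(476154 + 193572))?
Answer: 184153218768/168690584879 ≈ 1.0917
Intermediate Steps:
V = 27116 (V = -80*(-339) - 4 = 27120 - 4 = 27116)
(V - 302084)/(-251880 + 1/(476154 + 193572)) = (27116 - 302084)/(-251880 + 1/(476154 + 193572)) = -274968/(-251880 + 1/669726) = -274968/(-168690584879/669726) = -274968*(-669726/168690584879) = 184153218768/168690584879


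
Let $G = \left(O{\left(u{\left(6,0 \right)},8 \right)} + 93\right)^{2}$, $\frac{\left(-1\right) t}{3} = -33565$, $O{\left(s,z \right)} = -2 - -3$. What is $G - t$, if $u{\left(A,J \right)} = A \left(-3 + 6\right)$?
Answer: $-91859$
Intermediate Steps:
$u{\left(A,J \right)} = 3 A$ ($u{\left(A,J \right)} = A 3 = 3 A$)
$O{\left(s,z \right)} = 1$ ($O{\left(s,z \right)} = -2 + 3 = 1$)
$t = 100695$ ($t = \left(-3\right) \left(-33565\right) = 100695$)
$G = 8836$ ($G = \left(1 + 93\right)^{2} = 94^{2} = 8836$)
$G - t = 8836 - 100695 = -91859$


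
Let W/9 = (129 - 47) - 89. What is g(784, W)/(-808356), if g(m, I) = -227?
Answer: 227/808356 ≈ 0.00028082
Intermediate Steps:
W = -63 (W = 9*((129 - 47) - 89) = 9*(82 - 89) = 9*(-7) = -63)
g(784, W)/(-808356) = -227/(-808356) = -227*(-1/808356) = 227/808356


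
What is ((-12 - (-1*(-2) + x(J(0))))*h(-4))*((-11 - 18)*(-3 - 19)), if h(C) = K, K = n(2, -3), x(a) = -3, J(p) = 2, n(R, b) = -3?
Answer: 21054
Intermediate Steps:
K = -3
h(C) = -3
((-12 - (-1*(-2) + x(J(0))))*h(-4))*((-11 - 18)*(-3 - 19)) = ((-12 - (-1*(-2) - 3))*(-3))*((-11 - 18)*(-3 - 19)) = ((-12 - (2 - 3))*(-3))*(-29*(-22)) = ((-12 - 1*(-1))*(-3))*638 = ((-12 + 1)*(-3))*638 = -11*(-3)*638 = 33*638 = 21054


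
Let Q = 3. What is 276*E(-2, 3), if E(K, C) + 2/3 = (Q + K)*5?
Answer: 1196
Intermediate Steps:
E(K, C) = 43/3 + 5*K (E(K, C) = -2/3 + (3 + K)*5 = -2/3 + (15 + 5*K) = 43/3 + 5*K)
276*E(-2, 3) = 276*(43/3 + 5*(-2)) = 276*(43/3 - 10) = 276*(13/3) = 1196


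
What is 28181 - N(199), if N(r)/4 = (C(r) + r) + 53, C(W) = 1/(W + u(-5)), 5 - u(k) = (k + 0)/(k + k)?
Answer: 11059403/407 ≈ 27173.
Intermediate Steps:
u(k) = 9/2 (u(k) = 5 - (k + 0)/(k + k) = 5 - k/(2*k) = 5 - k*1/(2*k) = 5 - 1*½ = 5 - ½ = 9/2)
C(W) = 1/(9/2 + W) (C(W) = 1/(W + 9/2) = 1/(9/2 + W))
N(r) = 212 + 4*r + 8/(9 + 2*r) (N(r) = 4*((2/(9 + 2*r) + r) + 53) = 4*((r + 2/(9 + 2*r)) + 53) = 4*(53 + r + 2/(9 + 2*r)) = 212 + 4*r + 8/(9 + 2*r))
28181 - N(199) = 28181 - 4*(479 + 2*199² + 115*199)/(9 + 2*199) = 28181 - 4*(479 + 2*39601 + 22885)/(9 + 398) = 28181 - 4*(479 + 79202 + 22885)/407 = 28181 - 4*102566/407 = 28181 - 1*410264/407 = 28181 - 410264/407 = 11059403/407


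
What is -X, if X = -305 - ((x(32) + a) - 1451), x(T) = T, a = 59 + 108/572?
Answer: -150838/143 ≈ -1054.8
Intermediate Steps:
a = 8464/143 (a = 59 + 108*(1/572) = 59 + 27/143 = 8464/143 ≈ 59.189)
X = 150838/143 (X = -305 - ((32 + 8464/143) - 1451) = -305 - (13040/143 - 1451) = -305 - 1*(-194453/143) = -305 + 194453/143 = 150838/143 ≈ 1054.8)
-X = -1*150838/143 = -150838/143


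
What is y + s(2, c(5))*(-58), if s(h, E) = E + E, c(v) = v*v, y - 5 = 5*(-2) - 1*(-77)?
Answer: -2828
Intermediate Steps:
y = 72 (y = 5 + (5*(-2) - 1*(-77)) = 5 + (-10 + 77) = 5 + 67 = 72)
c(v) = v²
s(h, E) = 2*E
y + s(2, c(5))*(-58) = 72 + (2*5²)*(-58) = 72 + (2*25)*(-58) = 72 + 50*(-58) = 72 - 2900 = -2828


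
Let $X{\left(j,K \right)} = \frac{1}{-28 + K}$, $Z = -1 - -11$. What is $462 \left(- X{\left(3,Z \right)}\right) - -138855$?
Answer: $\frac{416642}{3} \approx 1.3888 \cdot 10^{5}$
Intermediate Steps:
$Z = 10$ ($Z = -1 + 11 = 10$)
$462 \left(- X{\left(3,Z \right)}\right) - -138855 = 462 \left(- \frac{1}{-28 + 10}\right) - -138855 = 462 \left(- \frac{1}{-18}\right) + 138855 = 462 \left(\left(-1\right) \left(- \frac{1}{18}\right)\right) + 138855 = 462 \cdot \frac{1}{18} + 138855 = \frac{77}{3} + 138855 = \frac{416642}{3}$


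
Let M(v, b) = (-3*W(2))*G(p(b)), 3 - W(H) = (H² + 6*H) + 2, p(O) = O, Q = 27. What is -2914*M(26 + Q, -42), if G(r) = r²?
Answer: -231313320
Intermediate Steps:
W(H) = 1 - H² - 6*H (W(H) = 3 - ((H² + 6*H) + 2) = 3 - (2 + H² + 6*H) = 3 + (-2 - H² - 6*H) = 1 - H² - 6*H)
M(v, b) = 45*b² (M(v, b) = (-3*(1 - 1*2² - 6*2))*b² = (-3*(1 - 1*4 - 12))*b² = (-3*(1 - 4 - 12))*b² = (-3*(-15))*b² = 45*b²)
-2914*M(26 + Q, -42) = -131130*(-42)² = -131130*1764 = -2914*79380 = -231313320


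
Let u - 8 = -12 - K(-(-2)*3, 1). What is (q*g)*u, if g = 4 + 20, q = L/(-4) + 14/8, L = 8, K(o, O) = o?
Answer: 60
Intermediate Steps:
u = -10 (u = 8 + (-12 - (-1)*(-2*3)) = 8 + (-12 - (-1)*(-6)) = 8 + (-12 - 1*6) = 8 + (-12 - 6) = 8 - 18 = -10)
q = -¼ (q = 8/(-4) + 14/8 = 8*(-¼) + 14*(⅛) = -2 + 7/4 = -¼ ≈ -0.25000)
g = 24
(q*g)*u = -¼*24*(-10) = -6*(-10) = 60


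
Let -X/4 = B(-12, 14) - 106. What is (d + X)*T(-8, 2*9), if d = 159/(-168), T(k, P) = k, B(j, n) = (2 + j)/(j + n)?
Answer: -24811/7 ≈ -3544.4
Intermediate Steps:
B(j, n) = (2 + j)/(j + n)
X = 444 (X = -4*((2 - 12)/(-12 + 14) - 106) = -4*(-10/2 - 106) = -4*((1/2)*(-10) - 106) = -4*(-5 - 106) = -4*(-111) = 444)
d = -53/56 (d = 159*(-1/168) = -53/56 ≈ -0.94643)
(d + X)*T(-8, 2*9) = (-53/56 + 444)*(-8) = (24811/56)*(-8) = -24811/7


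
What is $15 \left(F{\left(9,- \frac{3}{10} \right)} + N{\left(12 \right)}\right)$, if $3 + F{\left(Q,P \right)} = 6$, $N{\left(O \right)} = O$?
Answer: $225$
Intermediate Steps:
$F{\left(Q,P \right)} = 3$ ($F{\left(Q,P \right)} = -3 + 6 = 3$)
$15 \left(F{\left(9,- \frac{3}{10} \right)} + N{\left(12 \right)}\right) = 15 \left(3 + 12\right) = 15 \cdot 15 = 225$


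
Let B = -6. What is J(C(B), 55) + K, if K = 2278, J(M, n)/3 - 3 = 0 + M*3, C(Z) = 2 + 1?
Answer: 2314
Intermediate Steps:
C(Z) = 3
J(M, n) = 9 + 9*M (J(M, n) = 9 + 3*(0 + M*3) = 9 + 3*(0 + 3*M) = 9 + 3*(3*M) = 9 + 9*M)
J(C(B), 55) + K = (9 + 9*3) + 2278 = (9 + 27) + 2278 = 36 + 2278 = 2314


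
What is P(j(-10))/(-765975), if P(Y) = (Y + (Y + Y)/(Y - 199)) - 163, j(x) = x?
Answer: 36137/160088775 ≈ 0.00022573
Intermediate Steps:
P(Y) = -163 + Y + 2*Y/(-199 + Y) (P(Y) = (Y + (2*Y)/(-199 + Y)) - 163 = (Y + 2*Y/(-199 + Y)) - 163 = -163 + Y + 2*Y/(-199 + Y))
P(j(-10))/(-765975) = ((32437 + (-10)² - 360*(-10))/(-199 - 10))/(-765975) = ((32437 + 100 + 3600)/(-209))*(-1/765975) = -1/209*36137*(-1/765975) = -36137/209*(-1/765975) = 36137/160088775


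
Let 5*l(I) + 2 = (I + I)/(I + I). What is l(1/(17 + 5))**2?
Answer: 1/25 ≈ 0.040000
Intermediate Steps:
l(I) = -1/5 (l(I) = -2/5 + ((I + I)/(I + I))/5 = -2/5 + ((2*I)/((2*I)))/5 = -2/5 + ((2*I)*(1/(2*I)))/5 = -2/5 + (1/5)*1 = -2/5 + 1/5 = -1/5)
l(1/(17 + 5))**2 = (-1/5)**2 = 1/25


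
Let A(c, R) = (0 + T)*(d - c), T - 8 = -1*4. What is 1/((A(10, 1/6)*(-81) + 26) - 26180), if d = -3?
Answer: -1/21942 ≈ -4.5575e-5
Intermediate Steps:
T = 4 (T = 8 - 1*4 = 8 - 4 = 4)
A(c, R) = -12 - 4*c (A(c, R) = (0 + 4)*(-3 - c) = 4*(-3 - c) = -12 - 4*c)
1/((A(10, 1/6)*(-81) + 26) - 26180) = 1/(((-12 - 4*10)*(-81) + 26) - 26180) = 1/(((-12 - 40)*(-81) + 26) - 26180) = 1/((-52*(-81) + 26) - 26180) = 1/((4212 + 26) - 26180) = 1/(4238 - 26180) = 1/(-21942) = -1/21942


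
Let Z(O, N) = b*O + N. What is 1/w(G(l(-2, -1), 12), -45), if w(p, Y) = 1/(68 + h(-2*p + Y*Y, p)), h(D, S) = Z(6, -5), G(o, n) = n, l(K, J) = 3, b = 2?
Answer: 75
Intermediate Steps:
Z(O, N) = N + 2*O (Z(O, N) = 2*O + N = N + 2*O)
h(D, S) = 7 (h(D, S) = -5 + 2*6 = -5 + 12 = 7)
w(p, Y) = 1/75 (w(p, Y) = 1/(68 + 7) = 1/75)
1/w(G(l(-2, -1), 12), -45) = 1/(1/75) = 75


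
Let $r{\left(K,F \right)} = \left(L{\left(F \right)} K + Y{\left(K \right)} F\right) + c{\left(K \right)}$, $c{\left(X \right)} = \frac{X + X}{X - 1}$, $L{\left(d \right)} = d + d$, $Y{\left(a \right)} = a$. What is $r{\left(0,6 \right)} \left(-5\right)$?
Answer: $0$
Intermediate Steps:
$L{\left(d \right)} = 2 d$
$c{\left(X \right)} = \frac{2 X}{-1 + X}$
$r{\left(K,F \right)} = \frac{2 K}{-1 + K} + 3 F K$ ($r{\left(K,F \right)} = \left(2 F K + K F\right) + \frac{2 K}{-1 + K} = \left(2 F K + F K\right) + \frac{2 K}{-1 + K} = 3 F K + \frac{2 K}{-1 + K} = \frac{2 K}{-1 + K} + 3 F K$)
$r{\left(0,6 \right)} \left(-5\right) = \frac{0 \left(2 + 3 \cdot 6 \left(-1 + 0\right)\right)}{-1 + 0} \left(-5\right) = \frac{0 \left(2 + 3 \cdot 6 \left(-1\right)\right)}{-1} \left(-5\right) = 0 \left(-1\right) \left(2 - 18\right) \left(-5\right) = 0 \left(-1\right) \left(-16\right) \left(-5\right) = 0 \left(-5\right) = 0$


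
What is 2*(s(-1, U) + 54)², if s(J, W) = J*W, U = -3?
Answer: 6498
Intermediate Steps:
2*(s(-1, U) + 54)² = 2*(-1*(-3) + 54)² = 2*(3 + 54)² = 2*57² = 2*3249 = 6498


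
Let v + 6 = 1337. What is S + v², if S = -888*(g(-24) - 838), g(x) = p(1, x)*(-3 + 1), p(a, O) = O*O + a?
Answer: 3540457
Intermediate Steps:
v = 1331 (v = -6 + 1337 = 1331)
p(a, O) = a + O² (p(a, O) = O² + a = a + O²)
g(x) = -2 - 2*x² (g(x) = (1 + x²)*(-3 + 1) = (1 + x²)*(-2) = -2 - 2*x²)
S = 1768896 (S = -888*((-2 - 2*(-24)²) - 838) = -888*((-2 - 2*576) - 838) = -888*((-2 - 1152) - 838) = -888*(-1154 - 838) = -888*(-1992) = 1768896)
S + v² = 1768896 + 1331² = 1768896 + 1771561 = 3540457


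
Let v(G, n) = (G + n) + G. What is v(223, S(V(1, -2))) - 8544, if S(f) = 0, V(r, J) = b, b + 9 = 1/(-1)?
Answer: -8098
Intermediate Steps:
b = -10 (b = -9 + 1/(-1) = -9 - 1 = -10)
V(r, J) = -10
v(G, n) = n + 2*G
v(223, S(V(1, -2))) - 8544 = (0 + 2*223) - 8544 = (0 + 446) - 8544 = 446 - 8544 = -8098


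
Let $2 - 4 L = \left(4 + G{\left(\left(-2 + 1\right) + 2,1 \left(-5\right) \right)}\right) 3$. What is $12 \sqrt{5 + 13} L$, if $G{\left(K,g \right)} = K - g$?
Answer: $- 252 \sqrt{2} \approx -356.38$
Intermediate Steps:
$L = -7$ ($L = \frac{1}{2} - \frac{\left(4 + \left(\left(\left(-2 + 1\right) + 2\right) - 1 \left(-5\right)\right)\right) 3}{4} = \frac{1}{2} - \frac{\left(4 + \left(\left(-1 + 2\right) - -5\right)\right) 3}{4} = \frac{1}{2} - \frac{\left(4 + \left(1 + 5\right)\right) 3}{4} = \frac{1}{2} - \frac{\left(4 + 6\right) 3}{4} = \frac{1}{2} - \frac{10 \cdot 3}{4} = \frac{1}{2} - \frac{15}{2} = -7$)
$12 \sqrt{5 + 13} L = 12 \sqrt{5 + 13} \left(-7\right) = 12 \sqrt{18} \left(-7\right) = 12 \cdot 3 \sqrt{2} \left(-7\right) = 36 \sqrt{2} \left(-7\right) = - 252 \sqrt{2}$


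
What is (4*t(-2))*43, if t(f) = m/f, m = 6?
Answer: -516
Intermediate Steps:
t(f) = 6/f
(4*t(-2))*43 = (4*(6/(-2)))*43 = (4*(6*(-1/2)))*43 = (4*(-3))*43 = -12*43 = -516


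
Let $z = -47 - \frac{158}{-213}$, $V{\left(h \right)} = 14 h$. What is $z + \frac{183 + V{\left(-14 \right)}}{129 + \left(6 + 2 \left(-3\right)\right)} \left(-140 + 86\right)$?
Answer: $- \frac{373837}{9159} \approx -40.816$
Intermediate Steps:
$z = - \frac{9853}{213}$ ($z = -47 - - \frac{158}{213} = -47 + \frac{158}{213} = - \frac{9853}{213} \approx -46.258$)
$z + \frac{183 + V{\left(-14 \right)}}{129 + \left(6 + 2 \left(-3\right)\right)} \left(-140 + 86\right) = - \frac{9853}{213} + \frac{183 + 14 \left(-14\right)}{129 + \left(6 + 2 \left(-3\right)\right)} \left(-140 + 86\right) = - \frac{9853}{213} + \frac{183 - 196}{129 + \left(6 - 6\right)} \left(-54\right) = - \frac{9853}{213} + - \frac{13}{129 + 0} \left(-54\right) = - \frac{9853}{213} + - \frac{13}{129} \left(-54\right) = - \frac{9853}{213} + \left(-13\right) \frac{1}{129} \left(-54\right) = - \frac{9853}{213} - - \frac{234}{43} = - \frac{9853}{213} + \frac{234}{43} = - \frac{373837}{9159}$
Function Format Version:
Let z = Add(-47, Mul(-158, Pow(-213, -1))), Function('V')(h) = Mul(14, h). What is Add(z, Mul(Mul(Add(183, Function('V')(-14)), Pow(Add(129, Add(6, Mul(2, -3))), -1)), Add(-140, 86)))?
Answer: Rational(-373837, 9159) ≈ -40.816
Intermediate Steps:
z = Rational(-9853, 213) (z = Add(-47, Mul(-158, Rational(-1, 213))) = Add(-47, Rational(158, 213)) = Rational(-9853, 213) ≈ -46.258)
Add(z, Mul(Mul(Add(183, Function('V')(-14)), Pow(Add(129, Add(6, Mul(2, -3))), -1)), Add(-140, 86))) = Add(Rational(-9853, 213), Mul(Mul(Add(183, Mul(14, -14)), Pow(Add(129, Add(6, Mul(2, -3))), -1)), Add(-140, 86))) = Add(Rational(-9853, 213), Mul(Mul(Add(183, -196), Pow(Add(129, Add(6, -6)), -1)), -54)) = Add(Rational(-9853, 213), Mul(Mul(-13, Pow(Add(129, 0), -1)), -54)) = Add(Rational(-9853, 213), Mul(Mul(-13, Pow(129, -1)), -54)) = Add(Rational(-9853, 213), Mul(Mul(-13, Rational(1, 129)), -54)) = Add(Rational(-9853, 213), Mul(Rational(-13, 129), -54)) = Add(Rational(-9853, 213), Rational(234, 43)) = Rational(-373837, 9159)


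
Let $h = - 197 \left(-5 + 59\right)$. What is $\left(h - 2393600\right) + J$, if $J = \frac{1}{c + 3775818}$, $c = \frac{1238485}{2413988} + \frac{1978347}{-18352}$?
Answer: $- \frac{100539028729623111394350}{41817419377629913} \approx -2.4042 \cdot 10^{6}$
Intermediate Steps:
$h = -10638$ ($h = \left(-197\right) 54 = -10638$)
$c = - \frac{1188244310279}{11075376944}$ ($c = 1238485 \cdot \frac{1}{2413988} + 1978347 \left(- \frac{1}{18352}\right) = \frac{1238485}{2413988} - \frac{1978347}{18352} = - \frac{1188244310279}{11075376944} \approx -107.29$)
$J = \frac{11075376944}{41817419377629913}$ ($J = \frac{1}{- \frac{1188244310279}{11075376944} + 3775818} = \frac{1}{\frac{41817419377629913}{11075376944}} = \frac{11075376944}{41817419377629913} \approx 2.6485 \cdot 10^{-7}$)
$\left(h - 2393600\right) + J = \left(-10638 - 2393600\right) + \frac{11075376944}{41817419377629913} = -2404238 + \frac{11075376944}{41817419377629913} = - \frac{100539028729623111394350}{41817419377629913}$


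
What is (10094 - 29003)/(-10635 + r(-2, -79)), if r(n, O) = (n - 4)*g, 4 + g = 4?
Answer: 6303/3545 ≈ 1.7780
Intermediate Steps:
g = 0 (g = -4 + 4 = 0)
r(n, O) = 0 (r(n, O) = (n - 4)*0 = (-4 + n)*0 = 0)
(10094 - 29003)/(-10635 + r(-2, -79)) = (10094 - 29003)/(-10635 + 0) = -18909/(-10635) = -18909*(-1/10635) = 6303/3545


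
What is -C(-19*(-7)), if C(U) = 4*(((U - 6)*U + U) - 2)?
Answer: -68088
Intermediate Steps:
C(U) = -8 + 4*U + 4*U*(-6 + U) (C(U) = 4*(((-6 + U)*U + U) - 2) = 4*((U*(-6 + U) + U) - 2) = 4*((U + U*(-6 + U)) - 2) = 4*(-2 + U + U*(-6 + U)) = -8 + 4*U + 4*U*(-6 + U))
-C(-19*(-7)) = -(-8 - (-380)*(-7) + 4*(-19*(-7))²) = -(-8 - 20*133 + 4*133²) = -(-8 - 2660 + 4*17689) = -(-8 - 2660 + 70756) = -1*68088 = -68088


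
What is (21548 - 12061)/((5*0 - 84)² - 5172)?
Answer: 9487/1884 ≈ 5.0356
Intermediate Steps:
(21548 - 12061)/((5*0 - 84)² - 5172) = 9487/((0 - 84)² - 5172) = 9487/((-84)² - 5172) = 9487/(7056 - 5172) = 9487/1884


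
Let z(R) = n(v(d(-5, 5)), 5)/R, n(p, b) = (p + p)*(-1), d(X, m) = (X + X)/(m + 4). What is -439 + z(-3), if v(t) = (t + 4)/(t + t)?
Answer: -6598/15 ≈ -439.87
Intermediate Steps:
d(X, m) = 2*X/(4 + m) (d(X, m) = (2*X)/(4 + m) = 2*X/(4 + m))
v(t) = (4 + t)/(2*t) (v(t) = (4 + t)/((2*t)) = (4 + t)*(1/(2*t)) = (4 + t)/(2*t))
n(p, b) = -2*p (n(p, b) = (2*p)*(-1) = -2*p)
z(R) = 13/(5*R) (z(R) = (-(4 + 2*(-5)/(4 + 5))/(2*(-5)/(4 + 5)))/R = (-(4 + 2*(-5)/9)/(2*(-5)/9))/R = (-(4 + 2*(-5)*(⅑))/(2*(-5)*(⅑)))/R = (-(4 - 10/9)/(-10/9))/R = (-(-9)*26/(10*9))/R = (-2*(-13/10))/R = 13/(5*R))
-439 + z(-3) = -439 + (13/5)/(-3) = -439 + (13/5)*(-⅓) = -439 - 13/15 = -6598/15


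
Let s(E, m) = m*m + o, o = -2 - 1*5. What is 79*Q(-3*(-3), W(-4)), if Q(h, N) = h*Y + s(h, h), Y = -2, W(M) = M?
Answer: 4424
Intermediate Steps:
o = -7 (o = -2 - 5 = -7)
s(E, m) = -7 + m² (s(E, m) = m*m - 7 = m² - 7 = -7 + m²)
Q(h, N) = -7 + h² - 2*h (Q(h, N) = h*(-2) + (-7 + h²) = -2*h + (-7 + h²) = -7 + h² - 2*h)
79*Q(-3*(-3), W(-4)) = 79*(-7 + (-3*(-3))² - (-6)*(-3)) = 79*(-7 + 9² - 2*9) = 79*(-7 + 81 - 18) = 79*56 = 4424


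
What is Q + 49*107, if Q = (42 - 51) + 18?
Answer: 5252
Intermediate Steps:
Q = 9 (Q = -9 + 18 = 9)
Q + 49*107 = 9 + 49*107 = 9 + 5243 = 5252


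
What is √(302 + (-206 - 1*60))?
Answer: 6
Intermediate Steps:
√(302 + (-206 - 1*60)) = √(302 + (-206 - 60)) = √(302 - 266) = √36 = 6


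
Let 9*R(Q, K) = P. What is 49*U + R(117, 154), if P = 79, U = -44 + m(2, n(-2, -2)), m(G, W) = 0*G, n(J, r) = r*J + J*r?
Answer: -19325/9 ≈ -2147.2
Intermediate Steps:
n(J, r) = 2*J*r (n(J, r) = J*r + J*r = 2*J*r)
m(G, W) = 0
U = -44 (U = -44 + 0 = -44)
R(Q, K) = 79/9 (R(Q, K) = (⅑)*79 = 79/9)
49*U + R(117, 154) = 49*(-44) + 79/9 = -2156 + 79/9 = -19325/9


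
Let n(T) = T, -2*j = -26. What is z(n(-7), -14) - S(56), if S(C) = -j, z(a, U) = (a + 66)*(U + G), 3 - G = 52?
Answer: -3704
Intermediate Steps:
j = 13 (j = -½*(-26) = 13)
G = -49 (G = 3 - 1*52 = 3 - 52 = -49)
z(a, U) = (-49 + U)*(66 + a) (z(a, U) = (a + 66)*(U - 49) = (66 + a)*(-49 + U) = (-49 + U)*(66 + a))
S(C) = -13 (S(C) = -1*13 = -13)
z(n(-7), -14) - S(56) = (-3234 - 49*(-7) + 66*(-14) - 14*(-7)) - 1*(-13) = (-3234 + 343 - 924 + 98) + 13 = -3717 + 13 = -3704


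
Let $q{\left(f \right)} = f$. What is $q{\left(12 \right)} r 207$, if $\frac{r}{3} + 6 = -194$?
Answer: $-1490400$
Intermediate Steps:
$r = -600$ ($r = -18 + 3 \left(-194\right) = -18 - 582 = -600$)
$q{\left(12 \right)} r 207 = 12 \left(-600\right) 207 = \left(-7200\right) 207 = -1490400$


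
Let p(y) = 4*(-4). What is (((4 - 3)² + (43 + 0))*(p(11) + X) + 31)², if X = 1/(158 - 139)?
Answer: 162384049/361 ≈ 4.4982e+5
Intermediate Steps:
p(y) = -16
X = 1/19 ≈ 0.052632
(((4 - 3)² + (43 + 0))*(p(11) + X) + 31)² = (((4 - 3)² + (43 + 0))*(-16 + 1/19) + 31)² = ((1² + 43)*(-303/19) + 31)² = ((1 + 43)*(-303/19) + 31)² = (44*(-303/19) + 31)² = (-13332/19 + 31)² = (-12743/19)² = 162384049/361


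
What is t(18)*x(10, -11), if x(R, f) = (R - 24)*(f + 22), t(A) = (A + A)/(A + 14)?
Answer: -693/4 ≈ -173.25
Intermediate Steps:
t(A) = 2*A/(14 + A) (t(A) = (2*A)/(14 + A) = 2*A/(14 + A))
x(R, f) = (-24 + R)*(22 + f)
t(18)*x(10, -11) = (2*18/(14 + 18))*(-528 - 24*(-11) + 22*10 + 10*(-11)) = (2*18/32)*(-528 + 264 + 220 - 110) = (2*18*(1/32))*(-154) = (9/8)*(-154) = -693/4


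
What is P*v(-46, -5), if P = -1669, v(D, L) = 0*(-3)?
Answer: 0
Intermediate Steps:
v(D, L) = 0
P*v(-46, -5) = -1669*0 = 0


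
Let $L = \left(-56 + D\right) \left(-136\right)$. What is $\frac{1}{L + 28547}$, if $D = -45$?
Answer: $\frac{1}{42283} \approx 2.365 \cdot 10^{-5}$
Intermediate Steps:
$L = 13736$ ($L = \left(-56 - 45\right) \left(-136\right) = \left(-101\right) \left(-136\right) = 13736$)
$\frac{1}{L + 28547} = \frac{1}{13736 + 28547} = \frac{1}{42283}$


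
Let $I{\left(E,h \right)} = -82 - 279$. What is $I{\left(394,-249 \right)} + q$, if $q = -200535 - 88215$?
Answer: $-289111$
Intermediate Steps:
$q = -288750$
$I{\left(E,h \right)} = -361$
$I{\left(394,-249 \right)} + q = -361 - 288750 = -289111$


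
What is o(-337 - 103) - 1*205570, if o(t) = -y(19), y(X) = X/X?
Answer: -205571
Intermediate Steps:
y(X) = 1
o(t) = -1 (o(t) = -1*1 = -1)
o(-337 - 103) - 1*205570 = -1 - 1*205570 = -1 - 205570 = -205571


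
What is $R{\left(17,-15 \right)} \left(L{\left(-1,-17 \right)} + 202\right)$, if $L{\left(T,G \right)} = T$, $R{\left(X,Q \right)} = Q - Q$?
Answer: $0$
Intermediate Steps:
$R{\left(X,Q \right)} = 0$
$R{\left(17,-15 \right)} \left(L{\left(-1,-17 \right)} + 202\right) = 0 \left(-1 + 202\right) = 0 \cdot 201 = 0$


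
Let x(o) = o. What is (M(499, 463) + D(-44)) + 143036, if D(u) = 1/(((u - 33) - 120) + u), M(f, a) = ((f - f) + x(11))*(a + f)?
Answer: 37021937/241 ≈ 1.5362e+5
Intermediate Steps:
M(f, a) = 11*a + 11*f (M(f, a) = ((f - f) + 11)*(a + f) = (0 + 11)*(a + f) = 11*(a + f) = 11*a + 11*f)
D(u) = 1/(-153 + 2*u) (D(u) = 1/(((-33 + u) - 120) + u) = 1/((-153 + u) + u) = 1/(-153 + 2*u))
(M(499, 463) + D(-44)) + 143036 = ((11*463 + 11*499) + 1/(-153 + 2*(-44))) + 143036 = ((5093 + 5489) + 1/(-153 - 88)) + 143036 = (10582 + 1/(-241)) + 143036 = (10582 - 1/241) + 143036 = 2550261/241 + 143036 = 37021937/241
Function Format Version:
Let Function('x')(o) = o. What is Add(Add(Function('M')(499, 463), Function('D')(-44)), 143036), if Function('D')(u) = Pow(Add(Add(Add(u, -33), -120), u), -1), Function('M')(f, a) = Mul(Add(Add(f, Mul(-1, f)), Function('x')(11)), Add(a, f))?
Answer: Rational(37021937, 241) ≈ 1.5362e+5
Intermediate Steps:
Function('M')(f, a) = Add(Mul(11, a), Mul(11, f)) (Function('M')(f, a) = Mul(Add(Add(f, Mul(-1, f)), 11), Add(a, f)) = Mul(Add(0, 11), Add(a, f)) = Mul(11, Add(a, f)) = Add(Mul(11, a), Mul(11, f)))
Function('D')(u) = Pow(Add(-153, Mul(2, u)), -1) (Function('D')(u) = Pow(Add(Add(Add(-33, u), -120), u), -1) = Pow(Add(Add(-153, u), u), -1) = Pow(Add(-153, Mul(2, u)), -1))
Add(Add(Function('M')(499, 463), Function('D')(-44)), 143036) = Add(Add(Add(Mul(11, 463), Mul(11, 499)), Pow(Add(-153, Mul(2, -44)), -1)), 143036) = Add(Add(Add(5093, 5489), Pow(Add(-153, -88), -1)), 143036) = Add(Add(10582, Pow(-241, -1)), 143036) = Add(Add(10582, Rational(-1, 241)), 143036) = Add(Rational(2550261, 241), 143036) = Rational(37021937, 241)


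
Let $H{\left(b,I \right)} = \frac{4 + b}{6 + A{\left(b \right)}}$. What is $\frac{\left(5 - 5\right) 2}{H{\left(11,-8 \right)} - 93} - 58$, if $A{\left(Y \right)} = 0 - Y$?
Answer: $-58$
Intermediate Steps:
$A{\left(Y \right)} = - Y$
$H{\left(b,I \right)} = \frac{4 + b}{6 - b}$
$\frac{\left(5 - 5\right) 2}{H{\left(11,-8 \right)} - 93} - 58 = \frac{\left(5 - 5\right) 2}{\frac{-4 - 11}{-6 + 11} - 93} - 58 = \frac{0 \cdot 2}{\frac{-4 - 11}{5} - 93} - 58 = \frac{1}{\frac{1}{5} \left(-15\right) - 93} \cdot 0 - 58 = \frac{1}{-3 - 93} \cdot 0 - 58 = \frac{1}{-96} \cdot 0 - 58 = \left(- \frac{1}{96}\right) 0 - 58 = 0 - 58 = -58$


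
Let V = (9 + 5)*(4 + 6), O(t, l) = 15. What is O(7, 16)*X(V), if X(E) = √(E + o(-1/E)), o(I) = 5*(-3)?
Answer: 75*√5 ≈ 167.71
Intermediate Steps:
o(I) = -15
V = 140 (V = 14*10 = 140)
X(E) = √(-15 + E) (X(E) = √(E - 15) = √(-15 + E))
O(7, 16)*X(V) = 15*√(-15 + 140) = 15*√125 = 15*(5*√5) = 75*√5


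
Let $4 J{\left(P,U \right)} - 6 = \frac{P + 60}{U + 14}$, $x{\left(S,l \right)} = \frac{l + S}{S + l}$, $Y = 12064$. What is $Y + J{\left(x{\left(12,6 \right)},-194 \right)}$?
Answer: $\frac{8687099}{720} \approx 12065.0$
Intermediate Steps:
$x{\left(S,l \right)} = 1$ ($x{\left(S,l \right)} = \frac{S + l}{S + l} = 1$)
$J{\left(P,U \right)} = \frac{3}{2} + \frac{60 + P}{4 \left(14 + U\right)}$ ($J{\left(P,U \right)} = \frac{3}{2} + \frac{\left(P + 60\right) \frac{1}{U + 14}}{4} = \frac{3}{2} + \frac{\left(60 + P\right) \frac{1}{14 + U}}{4} = \frac{3}{2} + \frac{\frac{1}{14 + U} \left(60 + P\right)}{4} = \frac{3}{2} + \frac{60 + P}{4 \left(14 + U\right)}$)
$Y + J{\left(x{\left(12,6 \right)},-194 \right)} = 12064 + \frac{144 + 1 + 6 \left(-194\right)}{4 \left(14 - 194\right)} = 12064 + \frac{144 + 1 - 1164}{4 \left(-180\right)} = 12064 + \frac{1}{4} \left(- \frac{1}{180}\right) \left(-1019\right) = 12064 + \frac{1019}{720} = \frac{8687099}{720}$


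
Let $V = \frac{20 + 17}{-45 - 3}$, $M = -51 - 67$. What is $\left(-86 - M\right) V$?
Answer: $- \frac{74}{3} \approx -24.667$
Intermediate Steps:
$M = -118$ ($M = -51 - 67 = -118$)
$V = - \frac{37}{48}$ ($V = \frac{37}{-48} = 37 \left(- \frac{1}{48}\right) = - \frac{37}{48} \approx -0.77083$)
$\left(-86 - M\right) V = \left(-86 - -118\right) \left(- \frac{37}{48}\right) = \left(-86 + 118\right) \left(- \frac{37}{48}\right) = 32 \left(- \frac{37}{48}\right) = - \frac{74}{3}$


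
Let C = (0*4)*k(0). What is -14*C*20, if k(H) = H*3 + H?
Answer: 0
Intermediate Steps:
k(H) = 4*H (k(H) = 3*H + H = 4*H)
C = 0 (C = (0*4)*(4*0) = 0*0 = 0)
-14*C*20 = -14*0*20 = 0*20 = 0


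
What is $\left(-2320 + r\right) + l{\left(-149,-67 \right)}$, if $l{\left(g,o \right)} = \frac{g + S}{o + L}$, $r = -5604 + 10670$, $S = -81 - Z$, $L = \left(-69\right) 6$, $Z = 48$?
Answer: $\frac{1321104}{481} \approx 2746.6$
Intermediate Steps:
$L = -414$
$S = -129$ ($S = -81 - 48 = -129$)
$r = 5066$
$l{\left(g,o \right)} = \frac{-129 + g}{-414 + o}$ ($l{\left(g,o \right)} = \frac{g - 129}{o - 414} = \frac{-129 + g}{-414 + o}$)
$\left(-2320 + r\right) + l{\left(-149,-67 \right)} = \left(-2320 + 5066\right) + \frac{-129 - 149}{-414 - 67} = 2746 + \frac{1}{-481} \left(-278\right) = 2746 - - \frac{278}{481} = 2746 + \frac{278}{481} = \frac{1321104}{481}$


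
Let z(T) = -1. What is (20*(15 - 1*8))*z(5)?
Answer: -140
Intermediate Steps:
(20*(15 - 1*8))*z(5) = (20*(15 - 1*8))*(-1) = (20*(15 - 8))*(-1) = (20*7)*(-1) = 140*(-1) = -140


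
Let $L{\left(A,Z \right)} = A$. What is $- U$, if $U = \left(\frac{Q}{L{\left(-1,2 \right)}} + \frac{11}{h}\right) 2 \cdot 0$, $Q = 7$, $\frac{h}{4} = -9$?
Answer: $0$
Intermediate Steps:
$h = -36$ ($h = 4 \left(-9\right) = -36$)
$U = 0$ ($U = \left(\frac{7}{-1} + \frac{11}{-36}\right) 2 \cdot 0 = \left(7 \left(-1\right) + 11 \left(- \frac{1}{36}\right)\right) 2 \cdot 0 = \left(-7 - \frac{11}{36}\right) 2 \cdot 0 = \left(- \frac{263}{36}\right) 2 \cdot 0 = \left(- \frac{263}{18}\right) 0 = 0$)
$- U = \left(-1\right) 0 = 0$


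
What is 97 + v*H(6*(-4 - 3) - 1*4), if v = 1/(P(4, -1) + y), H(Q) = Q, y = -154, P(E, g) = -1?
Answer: 15081/155 ≈ 97.297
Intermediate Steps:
v = -1/155 (v = 1/(-1 - 154) = 1/(-155) = -1/155 ≈ -0.0064516)
97 + v*H(6*(-4 - 3) - 1*4) = 97 - (6*(-4 - 3) - 1*4)/155 = 97 - (6*(-7) - 4)/155 = 97 - (-42 - 4)/155 = 97 - 1/155*(-46) = 97 + 46/155 = 15081/155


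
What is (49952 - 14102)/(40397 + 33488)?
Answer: 7170/14777 ≈ 0.48521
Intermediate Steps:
(49952 - 14102)/(40397 + 33488) = 35850/73885 = 35850*(1/73885) = 7170/14777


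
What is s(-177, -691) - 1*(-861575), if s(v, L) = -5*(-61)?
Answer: 861880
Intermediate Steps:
s(v, L) = 305
s(-177, -691) - 1*(-861575) = 305 - 1*(-861575) = 305 + 861575 = 861880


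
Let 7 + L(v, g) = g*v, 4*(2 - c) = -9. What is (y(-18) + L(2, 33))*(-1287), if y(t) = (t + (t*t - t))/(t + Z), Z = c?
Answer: -228033/5 ≈ -45607.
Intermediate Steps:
c = 17/4 (c = 2 - ¼*(-9) = 2 + 9/4 = 17/4 ≈ 4.2500)
Z = 17/4 ≈ 4.2500
L(v, g) = -7 + g*v
y(t) = t²/(17/4 + t) (y(t) = (t + (t*t - t))/(t + 17/4) = (t + (t² - t))/(17/4 + t) = t²/(17/4 + t))
(y(-18) + L(2, 33))*(-1287) = (4*(-18)²/(17 + 4*(-18)) + (-7 + 33*2))*(-1287) = (4*324/(17 - 72) + (-7 + 66))*(-1287) = (4*324/(-55) + 59)*(-1287) = (4*324*(-1/55) + 59)*(-1287) = (-1296/55 + 59)*(-1287) = (1949/55)*(-1287) = -228033/5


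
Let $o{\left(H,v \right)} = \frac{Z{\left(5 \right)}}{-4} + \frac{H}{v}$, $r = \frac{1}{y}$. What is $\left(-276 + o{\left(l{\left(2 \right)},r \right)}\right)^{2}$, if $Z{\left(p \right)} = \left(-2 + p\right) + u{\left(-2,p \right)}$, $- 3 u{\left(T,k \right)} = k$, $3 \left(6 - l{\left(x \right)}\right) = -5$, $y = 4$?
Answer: $\frac{543169}{9} \approx 60352.0$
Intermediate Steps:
$l{\left(x \right)} = \frac{23}{3}$ ($l{\left(x \right)} = 6 - - \frac{5}{3} = 6 + \frac{5}{3} = \frac{23}{3}$)
$u{\left(T,k \right)} = - \frac{k}{3}$
$Z{\left(p \right)} = -2 + \frac{2 p}{3}$ ($Z{\left(p \right)} = \left(-2 + p\right) - \frac{p}{3} = -2 + \frac{2 p}{3}$)
$r = \frac{1}{4} \approx 0.25$
$o{\left(H,v \right)} = - \frac{1}{3} + \frac{H}{v}$ ($o{\left(H,v \right)} = \frac{-2 + \frac{2}{3} \cdot 5}{-4} + \frac{H}{v} = \left(-2 + \frac{10}{3}\right) \left(- \frac{1}{4}\right) + \frac{H}{v} = \frac{4}{3} \left(- \frac{1}{4}\right) + \frac{H}{v} = - \frac{1}{3} + \frac{H}{v}$)
$\left(-276 + o{\left(l{\left(2 \right)},r \right)}\right)^{2} = \left(-276 + \frac{1}{\frac{1}{4}} \left(\frac{23}{3} - \frac{1}{12}\right)\right)^{2} = \left(-276 + 4 \left(\frac{23}{3} - \frac{1}{12}\right)\right)^{2} = \left(-276 + 4 \cdot \frac{91}{12}\right)^{2} = \left(-276 + \frac{91}{3}\right)^{2} = \left(- \frac{737}{3}\right)^{2} = \frac{543169}{9}$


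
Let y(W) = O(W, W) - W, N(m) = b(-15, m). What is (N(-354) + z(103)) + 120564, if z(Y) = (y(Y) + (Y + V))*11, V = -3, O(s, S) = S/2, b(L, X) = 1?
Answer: 242197/2 ≈ 1.2110e+5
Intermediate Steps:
N(m) = 1
O(s, S) = S/2 (O(s, S) = S*(1/2) = S/2)
y(W) = -W/2 (y(W) = W/2 - W = -W/2)
z(Y) = -33 + 11*Y/2 (z(Y) = (-Y/2 + (Y - 3))*11 = (-Y/2 + (-3 + Y))*11 = (-3 + Y/2)*11 = -33 + 11*Y/2)
(N(-354) + z(103)) + 120564 = (1 + (-33 + (11/2)*103)) + 120564 = (1 + (-33 + 1133/2)) + 120564 = (1 + 1067/2) + 120564 = 1069/2 + 120564 = 242197/2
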